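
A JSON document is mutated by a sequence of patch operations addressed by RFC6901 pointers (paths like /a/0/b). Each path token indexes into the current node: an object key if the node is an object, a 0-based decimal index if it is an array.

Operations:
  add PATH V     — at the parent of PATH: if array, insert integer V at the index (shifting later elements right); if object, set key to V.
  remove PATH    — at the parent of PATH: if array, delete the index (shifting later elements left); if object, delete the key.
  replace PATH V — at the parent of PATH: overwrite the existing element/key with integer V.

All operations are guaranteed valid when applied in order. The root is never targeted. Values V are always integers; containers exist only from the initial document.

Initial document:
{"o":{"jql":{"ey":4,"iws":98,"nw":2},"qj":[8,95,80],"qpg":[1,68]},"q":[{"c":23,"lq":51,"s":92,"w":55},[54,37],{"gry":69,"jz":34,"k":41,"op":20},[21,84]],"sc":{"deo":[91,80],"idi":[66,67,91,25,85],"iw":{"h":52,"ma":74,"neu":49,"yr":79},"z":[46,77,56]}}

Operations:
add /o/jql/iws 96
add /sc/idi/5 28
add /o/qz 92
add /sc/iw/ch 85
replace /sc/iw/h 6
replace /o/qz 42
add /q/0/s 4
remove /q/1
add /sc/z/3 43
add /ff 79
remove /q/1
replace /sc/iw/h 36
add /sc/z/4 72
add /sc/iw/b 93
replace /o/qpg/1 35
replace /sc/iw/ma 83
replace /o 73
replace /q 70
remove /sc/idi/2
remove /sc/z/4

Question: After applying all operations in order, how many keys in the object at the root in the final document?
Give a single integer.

Answer: 4

Derivation:
After op 1 (add /o/jql/iws 96): {"o":{"jql":{"ey":4,"iws":96,"nw":2},"qj":[8,95,80],"qpg":[1,68]},"q":[{"c":23,"lq":51,"s":92,"w":55},[54,37],{"gry":69,"jz":34,"k":41,"op":20},[21,84]],"sc":{"deo":[91,80],"idi":[66,67,91,25,85],"iw":{"h":52,"ma":74,"neu":49,"yr":79},"z":[46,77,56]}}
After op 2 (add /sc/idi/5 28): {"o":{"jql":{"ey":4,"iws":96,"nw":2},"qj":[8,95,80],"qpg":[1,68]},"q":[{"c":23,"lq":51,"s":92,"w":55},[54,37],{"gry":69,"jz":34,"k":41,"op":20},[21,84]],"sc":{"deo":[91,80],"idi":[66,67,91,25,85,28],"iw":{"h":52,"ma":74,"neu":49,"yr":79},"z":[46,77,56]}}
After op 3 (add /o/qz 92): {"o":{"jql":{"ey":4,"iws":96,"nw":2},"qj":[8,95,80],"qpg":[1,68],"qz":92},"q":[{"c":23,"lq":51,"s":92,"w":55},[54,37],{"gry":69,"jz":34,"k":41,"op":20},[21,84]],"sc":{"deo":[91,80],"idi":[66,67,91,25,85,28],"iw":{"h":52,"ma":74,"neu":49,"yr":79},"z":[46,77,56]}}
After op 4 (add /sc/iw/ch 85): {"o":{"jql":{"ey":4,"iws":96,"nw":2},"qj":[8,95,80],"qpg":[1,68],"qz":92},"q":[{"c":23,"lq":51,"s":92,"w":55},[54,37],{"gry":69,"jz":34,"k":41,"op":20},[21,84]],"sc":{"deo":[91,80],"idi":[66,67,91,25,85,28],"iw":{"ch":85,"h":52,"ma":74,"neu":49,"yr":79},"z":[46,77,56]}}
After op 5 (replace /sc/iw/h 6): {"o":{"jql":{"ey":4,"iws":96,"nw":2},"qj":[8,95,80],"qpg":[1,68],"qz":92},"q":[{"c":23,"lq":51,"s":92,"w":55},[54,37],{"gry":69,"jz":34,"k":41,"op":20},[21,84]],"sc":{"deo":[91,80],"idi":[66,67,91,25,85,28],"iw":{"ch":85,"h":6,"ma":74,"neu":49,"yr":79},"z":[46,77,56]}}
After op 6 (replace /o/qz 42): {"o":{"jql":{"ey":4,"iws":96,"nw":2},"qj":[8,95,80],"qpg":[1,68],"qz":42},"q":[{"c":23,"lq":51,"s":92,"w":55},[54,37],{"gry":69,"jz":34,"k":41,"op":20},[21,84]],"sc":{"deo":[91,80],"idi":[66,67,91,25,85,28],"iw":{"ch":85,"h":6,"ma":74,"neu":49,"yr":79},"z":[46,77,56]}}
After op 7 (add /q/0/s 4): {"o":{"jql":{"ey":4,"iws":96,"nw":2},"qj":[8,95,80],"qpg":[1,68],"qz":42},"q":[{"c":23,"lq":51,"s":4,"w":55},[54,37],{"gry":69,"jz":34,"k":41,"op":20},[21,84]],"sc":{"deo":[91,80],"idi":[66,67,91,25,85,28],"iw":{"ch":85,"h":6,"ma":74,"neu":49,"yr":79},"z":[46,77,56]}}
After op 8 (remove /q/1): {"o":{"jql":{"ey":4,"iws":96,"nw":2},"qj":[8,95,80],"qpg":[1,68],"qz":42},"q":[{"c":23,"lq":51,"s":4,"w":55},{"gry":69,"jz":34,"k":41,"op":20},[21,84]],"sc":{"deo":[91,80],"idi":[66,67,91,25,85,28],"iw":{"ch":85,"h":6,"ma":74,"neu":49,"yr":79},"z":[46,77,56]}}
After op 9 (add /sc/z/3 43): {"o":{"jql":{"ey":4,"iws":96,"nw":2},"qj":[8,95,80],"qpg":[1,68],"qz":42},"q":[{"c":23,"lq":51,"s":4,"w":55},{"gry":69,"jz":34,"k":41,"op":20},[21,84]],"sc":{"deo":[91,80],"idi":[66,67,91,25,85,28],"iw":{"ch":85,"h":6,"ma":74,"neu":49,"yr":79},"z":[46,77,56,43]}}
After op 10 (add /ff 79): {"ff":79,"o":{"jql":{"ey":4,"iws":96,"nw":2},"qj":[8,95,80],"qpg":[1,68],"qz":42},"q":[{"c":23,"lq":51,"s":4,"w":55},{"gry":69,"jz":34,"k":41,"op":20},[21,84]],"sc":{"deo":[91,80],"idi":[66,67,91,25,85,28],"iw":{"ch":85,"h":6,"ma":74,"neu":49,"yr":79},"z":[46,77,56,43]}}
After op 11 (remove /q/1): {"ff":79,"o":{"jql":{"ey":4,"iws":96,"nw":2},"qj":[8,95,80],"qpg":[1,68],"qz":42},"q":[{"c":23,"lq":51,"s":4,"w":55},[21,84]],"sc":{"deo":[91,80],"idi":[66,67,91,25,85,28],"iw":{"ch":85,"h":6,"ma":74,"neu":49,"yr":79},"z":[46,77,56,43]}}
After op 12 (replace /sc/iw/h 36): {"ff":79,"o":{"jql":{"ey":4,"iws":96,"nw":2},"qj":[8,95,80],"qpg":[1,68],"qz":42},"q":[{"c":23,"lq":51,"s":4,"w":55},[21,84]],"sc":{"deo":[91,80],"idi":[66,67,91,25,85,28],"iw":{"ch":85,"h":36,"ma":74,"neu":49,"yr":79},"z":[46,77,56,43]}}
After op 13 (add /sc/z/4 72): {"ff":79,"o":{"jql":{"ey":4,"iws":96,"nw":2},"qj":[8,95,80],"qpg":[1,68],"qz":42},"q":[{"c":23,"lq":51,"s":4,"w":55},[21,84]],"sc":{"deo":[91,80],"idi":[66,67,91,25,85,28],"iw":{"ch":85,"h":36,"ma":74,"neu":49,"yr":79},"z":[46,77,56,43,72]}}
After op 14 (add /sc/iw/b 93): {"ff":79,"o":{"jql":{"ey":4,"iws":96,"nw":2},"qj":[8,95,80],"qpg":[1,68],"qz":42},"q":[{"c":23,"lq":51,"s":4,"w":55},[21,84]],"sc":{"deo":[91,80],"idi":[66,67,91,25,85,28],"iw":{"b":93,"ch":85,"h":36,"ma":74,"neu":49,"yr":79},"z":[46,77,56,43,72]}}
After op 15 (replace /o/qpg/1 35): {"ff":79,"o":{"jql":{"ey":4,"iws":96,"nw":2},"qj":[8,95,80],"qpg":[1,35],"qz":42},"q":[{"c":23,"lq":51,"s":4,"w":55},[21,84]],"sc":{"deo":[91,80],"idi":[66,67,91,25,85,28],"iw":{"b":93,"ch":85,"h":36,"ma":74,"neu":49,"yr":79},"z":[46,77,56,43,72]}}
After op 16 (replace /sc/iw/ma 83): {"ff":79,"o":{"jql":{"ey":4,"iws":96,"nw":2},"qj":[8,95,80],"qpg":[1,35],"qz":42},"q":[{"c":23,"lq":51,"s":4,"w":55},[21,84]],"sc":{"deo":[91,80],"idi":[66,67,91,25,85,28],"iw":{"b":93,"ch":85,"h":36,"ma":83,"neu":49,"yr":79},"z":[46,77,56,43,72]}}
After op 17 (replace /o 73): {"ff":79,"o":73,"q":[{"c":23,"lq":51,"s":4,"w":55},[21,84]],"sc":{"deo":[91,80],"idi":[66,67,91,25,85,28],"iw":{"b":93,"ch":85,"h":36,"ma":83,"neu":49,"yr":79},"z":[46,77,56,43,72]}}
After op 18 (replace /q 70): {"ff":79,"o":73,"q":70,"sc":{"deo":[91,80],"idi":[66,67,91,25,85,28],"iw":{"b":93,"ch":85,"h":36,"ma":83,"neu":49,"yr":79},"z":[46,77,56,43,72]}}
After op 19 (remove /sc/idi/2): {"ff":79,"o":73,"q":70,"sc":{"deo":[91,80],"idi":[66,67,25,85,28],"iw":{"b":93,"ch":85,"h":36,"ma":83,"neu":49,"yr":79},"z":[46,77,56,43,72]}}
After op 20 (remove /sc/z/4): {"ff":79,"o":73,"q":70,"sc":{"deo":[91,80],"idi":[66,67,25,85,28],"iw":{"b":93,"ch":85,"h":36,"ma":83,"neu":49,"yr":79},"z":[46,77,56,43]}}
Size at the root: 4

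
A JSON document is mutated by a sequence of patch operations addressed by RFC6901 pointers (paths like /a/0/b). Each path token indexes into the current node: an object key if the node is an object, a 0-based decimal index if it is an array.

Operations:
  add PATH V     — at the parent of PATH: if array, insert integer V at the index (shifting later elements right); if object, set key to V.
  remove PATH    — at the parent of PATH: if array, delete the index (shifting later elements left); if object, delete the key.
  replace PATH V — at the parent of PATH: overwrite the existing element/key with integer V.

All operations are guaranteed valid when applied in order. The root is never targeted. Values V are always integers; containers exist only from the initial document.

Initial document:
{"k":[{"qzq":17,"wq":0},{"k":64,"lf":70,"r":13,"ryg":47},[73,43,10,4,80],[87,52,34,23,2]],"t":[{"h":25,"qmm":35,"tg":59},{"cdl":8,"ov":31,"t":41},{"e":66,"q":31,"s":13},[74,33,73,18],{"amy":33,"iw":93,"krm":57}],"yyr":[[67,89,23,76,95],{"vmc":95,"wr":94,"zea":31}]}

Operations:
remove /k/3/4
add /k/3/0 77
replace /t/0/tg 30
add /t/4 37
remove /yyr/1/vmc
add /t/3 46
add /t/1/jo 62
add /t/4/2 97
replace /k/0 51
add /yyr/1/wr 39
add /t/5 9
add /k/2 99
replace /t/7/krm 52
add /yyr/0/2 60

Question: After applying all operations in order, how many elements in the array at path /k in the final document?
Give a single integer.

After op 1 (remove /k/3/4): {"k":[{"qzq":17,"wq":0},{"k":64,"lf":70,"r":13,"ryg":47},[73,43,10,4,80],[87,52,34,23]],"t":[{"h":25,"qmm":35,"tg":59},{"cdl":8,"ov":31,"t":41},{"e":66,"q":31,"s":13},[74,33,73,18],{"amy":33,"iw":93,"krm":57}],"yyr":[[67,89,23,76,95],{"vmc":95,"wr":94,"zea":31}]}
After op 2 (add /k/3/0 77): {"k":[{"qzq":17,"wq":0},{"k":64,"lf":70,"r":13,"ryg":47},[73,43,10,4,80],[77,87,52,34,23]],"t":[{"h":25,"qmm":35,"tg":59},{"cdl":8,"ov":31,"t":41},{"e":66,"q":31,"s":13},[74,33,73,18],{"amy":33,"iw":93,"krm":57}],"yyr":[[67,89,23,76,95],{"vmc":95,"wr":94,"zea":31}]}
After op 3 (replace /t/0/tg 30): {"k":[{"qzq":17,"wq":0},{"k":64,"lf":70,"r":13,"ryg":47},[73,43,10,4,80],[77,87,52,34,23]],"t":[{"h":25,"qmm":35,"tg":30},{"cdl":8,"ov":31,"t":41},{"e":66,"q":31,"s":13},[74,33,73,18],{"amy":33,"iw":93,"krm":57}],"yyr":[[67,89,23,76,95],{"vmc":95,"wr":94,"zea":31}]}
After op 4 (add /t/4 37): {"k":[{"qzq":17,"wq":0},{"k":64,"lf":70,"r":13,"ryg":47},[73,43,10,4,80],[77,87,52,34,23]],"t":[{"h":25,"qmm":35,"tg":30},{"cdl":8,"ov":31,"t":41},{"e":66,"q":31,"s":13},[74,33,73,18],37,{"amy":33,"iw":93,"krm":57}],"yyr":[[67,89,23,76,95],{"vmc":95,"wr":94,"zea":31}]}
After op 5 (remove /yyr/1/vmc): {"k":[{"qzq":17,"wq":0},{"k":64,"lf":70,"r":13,"ryg":47},[73,43,10,4,80],[77,87,52,34,23]],"t":[{"h":25,"qmm":35,"tg":30},{"cdl":8,"ov":31,"t":41},{"e":66,"q":31,"s":13},[74,33,73,18],37,{"amy":33,"iw":93,"krm":57}],"yyr":[[67,89,23,76,95],{"wr":94,"zea":31}]}
After op 6 (add /t/3 46): {"k":[{"qzq":17,"wq":0},{"k":64,"lf":70,"r":13,"ryg":47},[73,43,10,4,80],[77,87,52,34,23]],"t":[{"h":25,"qmm":35,"tg":30},{"cdl":8,"ov":31,"t":41},{"e":66,"q":31,"s":13},46,[74,33,73,18],37,{"amy":33,"iw":93,"krm":57}],"yyr":[[67,89,23,76,95],{"wr":94,"zea":31}]}
After op 7 (add /t/1/jo 62): {"k":[{"qzq":17,"wq":0},{"k":64,"lf":70,"r":13,"ryg":47},[73,43,10,4,80],[77,87,52,34,23]],"t":[{"h":25,"qmm":35,"tg":30},{"cdl":8,"jo":62,"ov":31,"t":41},{"e":66,"q":31,"s":13},46,[74,33,73,18],37,{"amy":33,"iw":93,"krm":57}],"yyr":[[67,89,23,76,95],{"wr":94,"zea":31}]}
After op 8 (add /t/4/2 97): {"k":[{"qzq":17,"wq":0},{"k":64,"lf":70,"r":13,"ryg":47},[73,43,10,4,80],[77,87,52,34,23]],"t":[{"h":25,"qmm":35,"tg":30},{"cdl":8,"jo":62,"ov":31,"t":41},{"e":66,"q":31,"s":13},46,[74,33,97,73,18],37,{"amy":33,"iw":93,"krm":57}],"yyr":[[67,89,23,76,95],{"wr":94,"zea":31}]}
After op 9 (replace /k/0 51): {"k":[51,{"k":64,"lf":70,"r":13,"ryg":47},[73,43,10,4,80],[77,87,52,34,23]],"t":[{"h":25,"qmm":35,"tg":30},{"cdl":8,"jo":62,"ov":31,"t":41},{"e":66,"q":31,"s":13},46,[74,33,97,73,18],37,{"amy":33,"iw":93,"krm":57}],"yyr":[[67,89,23,76,95],{"wr":94,"zea":31}]}
After op 10 (add /yyr/1/wr 39): {"k":[51,{"k":64,"lf":70,"r":13,"ryg":47},[73,43,10,4,80],[77,87,52,34,23]],"t":[{"h":25,"qmm":35,"tg":30},{"cdl":8,"jo":62,"ov":31,"t":41},{"e":66,"q":31,"s":13},46,[74,33,97,73,18],37,{"amy":33,"iw":93,"krm":57}],"yyr":[[67,89,23,76,95],{"wr":39,"zea":31}]}
After op 11 (add /t/5 9): {"k":[51,{"k":64,"lf":70,"r":13,"ryg":47},[73,43,10,4,80],[77,87,52,34,23]],"t":[{"h":25,"qmm":35,"tg":30},{"cdl":8,"jo":62,"ov":31,"t":41},{"e":66,"q":31,"s":13},46,[74,33,97,73,18],9,37,{"amy":33,"iw":93,"krm":57}],"yyr":[[67,89,23,76,95],{"wr":39,"zea":31}]}
After op 12 (add /k/2 99): {"k":[51,{"k":64,"lf":70,"r":13,"ryg":47},99,[73,43,10,4,80],[77,87,52,34,23]],"t":[{"h":25,"qmm":35,"tg":30},{"cdl":8,"jo":62,"ov":31,"t":41},{"e":66,"q":31,"s":13},46,[74,33,97,73,18],9,37,{"amy":33,"iw":93,"krm":57}],"yyr":[[67,89,23,76,95],{"wr":39,"zea":31}]}
After op 13 (replace /t/7/krm 52): {"k":[51,{"k":64,"lf":70,"r":13,"ryg":47},99,[73,43,10,4,80],[77,87,52,34,23]],"t":[{"h":25,"qmm":35,"tg":30},{"cdl":8,"jo":62,"ov":31,"t":41},{"e":66,"q":31,"s":13},46,[74,33,97,73,18],9,37,{"amy":33,"iw":93,"krm":52}],"yyr":[[67,89,23,76,95],{"wr":39,"zea":31}]}
After op 14 (add /yyr/0/2 60): {"k":[51,{"k":64,"lf":70,"r":13,"ryg":47},99,[73,43,10,4,80],[77,87,52,34,23]],"t":[{"h":25,"qmm":35,"tg":30},{"cdl":8,"jo":62,"ov":31,"t":41},{"e":66,"q":31,"s":13},46,[74,33,97,73,18],9,37,{"amy":33,"iw":93,"krm":52}],"yyr":[[67,89,60,23,76,95],{"wr":39,"zea":31}]}
Size at path /k: 5

Answer: 5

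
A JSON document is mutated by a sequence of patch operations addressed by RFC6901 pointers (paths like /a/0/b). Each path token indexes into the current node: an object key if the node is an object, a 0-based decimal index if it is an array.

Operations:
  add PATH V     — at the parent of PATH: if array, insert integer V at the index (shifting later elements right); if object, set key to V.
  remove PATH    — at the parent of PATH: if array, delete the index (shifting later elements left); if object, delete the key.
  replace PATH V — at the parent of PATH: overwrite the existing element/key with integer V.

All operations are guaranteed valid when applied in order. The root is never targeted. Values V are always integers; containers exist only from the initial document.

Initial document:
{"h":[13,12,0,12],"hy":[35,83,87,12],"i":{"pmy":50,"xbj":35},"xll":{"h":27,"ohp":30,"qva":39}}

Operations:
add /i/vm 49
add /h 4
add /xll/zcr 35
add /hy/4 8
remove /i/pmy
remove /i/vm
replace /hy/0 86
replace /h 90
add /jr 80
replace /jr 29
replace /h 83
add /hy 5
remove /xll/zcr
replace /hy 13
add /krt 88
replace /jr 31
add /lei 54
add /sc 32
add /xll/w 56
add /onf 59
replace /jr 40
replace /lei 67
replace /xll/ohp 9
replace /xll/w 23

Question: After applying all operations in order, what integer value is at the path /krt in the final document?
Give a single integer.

Answer: 88

Derivation:
After op 1 (add /i/vm 49): {"h":[13,12,0,12],"hy":[35,83,87,12],"i":{"pmy":50,"vm":49,"xbj":35},"xll":{"h":27,"ohp":30,"qva":39}}
After op 2 (add /h 4): {"h":4,"hy":[35,83,87,12],"i":{"pmy":50,"vm":49,"xbj":35},"xll":{"h":27,"ohp":30,"qva":39}}
After op 3 (add /xll/zcr 35): {"h":4,"hy":[35,83,87,12],"i":{"pmy":50,"vm":49,"xbj":35},"xll":{"h":27,"ohp":30,"qva":39,"zcr":35}}
After op 4 (add /hy/4 8): {"h":4,"hy":[35,83,87,12,8],"i":{"pmy":50,"vm":49,"xbj":35},"xll":{"h":27,"ohp":30,"qva":39,"zcr":35}}
After op 5 (remove /i/pmy): {"h":4,"hy":[35,83,87,12,8],"i":{"vm":49,"xbj":35},"xll":{"h":27,"ohp":30,"qva":39,"zcr":35}}
After op 6 (remove /i/vm): {"h":4,"hy":[35,83,87,12,8],"i":{"xbj":35},"xll":{"h":27,"ohp":30,"qva":39,"zcr":35}}
After op 7 (replace /hy/0 86): {"h":4,"hy":[86,83,87,12,8],"i":{"xbj":35},"xll":{"h":27,"ohp":30,"qva":39,"zcr":35}}
After op 8 (replace /h 90): {"h":90,"hy":[86,83,87,12,8],"i":{"xbj":35},"xll":{"h":27,"ohp":30,"qva":39,"zcr":35}}
After op 9 (add /jr 80): {"h":90,"hy":[86,83,87,12,8],"i":{"xbj":35},"jr":80,"xll":{"h":27,"ohp":30,"qva":39,"zcr":35}}
After op 10 (replace /jr 29): {"h":90,"hy":[86,83,87,12,8],"i":{"xbj":35},"jr":29,"xll":{"h":27,"ohp":30,"qva":39,"zcr":35}}
After op 11 (replace /h 83): {"h":83,"hy":[86,83,87,12,8],"i":{"xbj":35},"jr":29,"xll":{"h":27,"ohp":30,"qva":39,"zcr":35}}
After op 12 (add /hy 5): {"h":83,"hy":5,"i":{"xbj":35},"jr":29,"xll":{"h":27,"ohp":30,"qva":39,"zcr":35}}
After op 13 (remove /xll/zcr): {"h":83,"hy":5,"i":{"xbj":35},"jr":29,"xll":{"h":27,"ohp":30,"qva":39}}
After op 14 (replace /hy 13): {"h":83,"hy":13,"i":{"xbj":35},"jr":29,"xll":{"h":27,"ohp":30,"qva":39}}
After op 15 (add /krt 88): {"h":83,"hy":13,"i":{"xbj":35},"jr":29,"krt":88,"xll":{"h":27,"ohp":30,"qva":39}}
After op 16 (replace /jr 31): {"h":83,"hy":13,"i":{"xbj":35},"jr":31,"krt":88,"xll":{"h":27,"ohp":30,"qva":39}}
After op 17 (add /lei 54): {"h":83,"hy":13,"i":{"xbj":35},"jr":31,"krt":88,"lei":54,"xll":{"h":27,"ohp":30,"qva":39}}
After op 18 (add /sc 32): {"h":83,"hy":13,"i":{"xbj":35},"jr":31,"krt":88,"lei":54,"sc":32,"xll":{"h":27,"ohp":30,"qva":39}}
After op 19 (add /xll/w 56): {"h":83,"hy":13,"i":{"xbj":35},"jr":31,"krt":88,"lei":54,"sc":32,"xll":{"h":27,"ohp":30,"qva":39,"w":56}}
After op 20 (add /onf 59): {"h":83,"hy":13,"i":{"xbj":35},"jr":31,"krt":88,"lei":54,"onf":59,"sc":32,"xll":{"h":27,"ohp":30,"qva":39,"w":56}}
After op 21 (replace /jr 40): {"h":83,"hy":13,"i":{"xbj":35},"jr":40,"krt":88,"lei":54,"onf":59,"sc":32,"xll":{"h":27,"ohp":30,"qva":39,"w":56}}
After op 22 (replace /lei 67): {"h":83,"hy":13,"i":{"xbj":35},"jr":40,"krt":88,"lei":67,"onf":59,"sc":32,"xll":{"h":27,"ohp":30,"qva":39,"w":56}}
After op 23 (replace /xll/ohp 9): {"h":83,"hy":13,"i":{"xbj":35},"jr":40,"krt":88,"lei":67,"onf":59,"sc":32,"xll":{"h":27,"ohp":9,"qva":39,"w":56}}
After op 24 (replace /xll/w 23): {"h":83,"hy":13,"i":{"xbj":35},"jr":40,"krt":88,"lei":67,"onf":59,"sc":32,"xll":{"h":27,"ohp":9,"qva":39,"w":23}}
Value at /krt: 88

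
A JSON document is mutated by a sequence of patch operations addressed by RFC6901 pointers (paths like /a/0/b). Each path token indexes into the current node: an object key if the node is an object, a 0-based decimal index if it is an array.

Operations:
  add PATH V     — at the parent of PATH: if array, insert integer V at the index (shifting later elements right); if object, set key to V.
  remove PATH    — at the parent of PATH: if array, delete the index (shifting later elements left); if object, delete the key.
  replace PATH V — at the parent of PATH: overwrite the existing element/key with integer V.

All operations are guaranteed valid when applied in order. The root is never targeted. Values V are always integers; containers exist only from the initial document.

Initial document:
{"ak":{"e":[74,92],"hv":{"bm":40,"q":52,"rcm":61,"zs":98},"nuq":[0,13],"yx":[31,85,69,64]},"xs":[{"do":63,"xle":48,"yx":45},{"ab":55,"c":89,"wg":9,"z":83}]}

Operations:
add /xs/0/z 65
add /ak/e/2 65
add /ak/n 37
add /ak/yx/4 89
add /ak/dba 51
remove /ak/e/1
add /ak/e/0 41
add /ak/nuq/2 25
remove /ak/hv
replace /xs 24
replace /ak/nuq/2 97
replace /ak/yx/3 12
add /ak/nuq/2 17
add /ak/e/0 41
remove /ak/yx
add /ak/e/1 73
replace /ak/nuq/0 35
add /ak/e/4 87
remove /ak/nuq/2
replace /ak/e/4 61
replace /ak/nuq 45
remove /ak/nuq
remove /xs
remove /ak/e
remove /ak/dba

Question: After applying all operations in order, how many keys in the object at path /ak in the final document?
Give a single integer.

After op 1 (add /xs/0/z 65): {"ak":{"e":[74,92],"hv":{"bm":40,"q":52,"rcm":61,"zs":98},"nuq":[0,13],"yx":[31,85,69,64]},"xs":[{"do":63,"xle":48,"yx":45,"z":65},{"ab":55,"c":89,"wg":9,"z":83}]}
After op 2 (add /ak/e/2 65): {"ak":{"e":[74,92,65],"hv":{"bm":40,"q":52,"rcm":61,"zs":98},"nuq":[0,13],"yx":[31,85,69,64]},"xs":[{"do":63,"xle":48,"yx":45,"z":65},{"ab":55,"c":89,"wg":9,"z":83}]}
After op 3 (add /ak/n 37): {"ak":{"e":[74,92,65],"hv":{"bm":40,"q":52,"rcm":61,"zs":98},"n":37,"nuq":[0,13],"yx":[31,85,69,64]},"xs":[{"do":63,"xle":48,"yx":45,"z":65},{"ab":55,"c":89,"wg":9,"z":83}]}
After op 4 (add /ak/yx/4 89): {"ak":{"e":[74,92,65],"hv":{"bm":40,"q":52,"rcm":61,"zs":98},"n":37,"nuq":[0,13],"yx":[31,85,69,64,89]},"xs":[{"do":63,"xle":48,"yx":45,"z":65},{"ab":55,"c":89,"wg":9,"z":83}]}
After op 5 (add /ak/dba 51): {"ak":{"dba":51,"e":[74,92,65],"hv":{"bm":40,"q":52,"rcm":61,"zs":98},"n":37,"nuq":[0,13],"yx":[31,85,69,64,89]},"xs":[{"do":63,"xle":48,"yx":45,"z":65},{"ab":55,"c":89,"wg":9,"z":83}]}
After op 6 (remove /ak/e/1): {"ak":{"dba":51,"e":[74,65],"hv":{"bm":40,"q":52,"rcm":61,"zs":98},"n":37,"nuq":[0,13],"yx":[31,85,69,64,89]},"xs":[{"do":63,"xle":48,"yx":45,"z":65},{"ab":55,"c":89,"wg":9,"z":83}]}
After op 7 (add /ak/e/0 41): {"ak":{"dba":51,"e":[41,74,65],"hv":{"bm":40,"q":52,"rcm":61,"zs":98},"n":37,"nuq":[0,13],"yx":[31,85,69,64,89]},"xs":[{"do":63,"xle":48,"yx":45,"z":65},{"ab":55,"c":89,"wg":9,"z":83}]}
After op 8 (add /ak/nuq/2 25): {"ak":{"dba":51,"e":[41,74,65],"hv":{"bm":40,"q":52,"rcm":61,"zs":98},"n":37,"nuq":[0,13,25],"yx":[31,85,69,64,89]},"xs":[{"do":63,"xle":48,"yx":45,"z":65},{"ab":55,"c":89,"wg":9,"z":83}]}
After op 9 (remove /ak/hv): {"ak":{"dba":51,"e":[41,74,65],"n":37,"nuq":[0,13,25],"yx":[31,85,69,64,89]},"xs":[{"do":63,"xle":48,"yx":45,"z":65},{"ab":55,"c":89,"wg":9,"z":83}]}
After op 10 (replace /xs 24): {"ak":{"dba":51,"e":[41,74,65],"n":37,"nuq":[0,13,25],"yx":[31,85,69,64,89]},"xs":24}
After op 11 (replace /ak/nuq/2 97): {"ak":{"dba":51,"e":[41,74,65],"n":37,"nuq":[0,13,97],"yx":[31,85,69,64,89]},"xs":24}
After op 12 (replace /ak/yx/3 12): {"ak":{"dba":51,"e":[41,74,65],"n":37,"nuq":[0,13,97],"yx":[31,85,69,12,89]},"xs":24}
After op 13 (add /ak/nuq/2 17): {"ak":{"dba":51,"e":[41,74,65],"n":37,"nuq":[0,13,17,97],"yx":[31,85,69,12,89]},"xs":24}
After op 14 (add /ak/e/0 41): {"ak":{"dba":51,"e":[41,41,74,65],"n":37,"nuq":[0,13,17,97],"yx":[31,85,69,12,89]},"xs":24}
After op 15 (remove /ak/yx): {"ak":{"dba":51,"e":[41,41,74,65],"n":37,"nuq":[0,13,17,97]},"xs":24}
After op 16 (add /ak/e/1 73): {"ak":{"dba":51,"e":[41,73,41,74,65],"n":37,"nuq":[0,13,17,97]},"xs":24}
After op 17 (replace /ak/nuq/0 35): {"ak":{"dba":51,"e":[41,73,41,74,65],"n":37,"nuq":[35,13,17,97]},"xs":24}
After op 18 (add /ak/e/4 87): {"ak":{"dba":51,"e":[41,73,41,74,87,65],"n":37,"nuq":[35,13,17,97]},"xs":24}
After op 19 (remove /ak/nuq/2): {"ak":{"dba":51,"e":[41,73,41,74,87,65],"n":37,"nuq":[35,13,97]},"xs":24}
After op 20 (replace /ak/e/4 61): {"ak":{"dba":51,"e":[41,73,41,74,61,65],"n":37,"nuq":[35,13,97]},"xs":24}
After op 21 (replace /ak/nuq 45): {"ak":{"dba":51,"e":[41,73,41,74,61,65],"n":37,"nuq":45},"xs":24}
After op 22 (remove /ak/nuq): {"ak":{"dba":51,"e":[41,73,41,74,61,65],"n":37},"xs":24}
After op 23 (remove /xs): {"ak":{"dba":51,"e":[41,73,41,74,61,65],"n":37}}
After op 24 (remove /ak/e): {"ak":{"dba":51,"n":37}}
After op 25 (remove /ak/dba): {"ak":{"n":37}}
Size at path /ak: 1

Answer: 1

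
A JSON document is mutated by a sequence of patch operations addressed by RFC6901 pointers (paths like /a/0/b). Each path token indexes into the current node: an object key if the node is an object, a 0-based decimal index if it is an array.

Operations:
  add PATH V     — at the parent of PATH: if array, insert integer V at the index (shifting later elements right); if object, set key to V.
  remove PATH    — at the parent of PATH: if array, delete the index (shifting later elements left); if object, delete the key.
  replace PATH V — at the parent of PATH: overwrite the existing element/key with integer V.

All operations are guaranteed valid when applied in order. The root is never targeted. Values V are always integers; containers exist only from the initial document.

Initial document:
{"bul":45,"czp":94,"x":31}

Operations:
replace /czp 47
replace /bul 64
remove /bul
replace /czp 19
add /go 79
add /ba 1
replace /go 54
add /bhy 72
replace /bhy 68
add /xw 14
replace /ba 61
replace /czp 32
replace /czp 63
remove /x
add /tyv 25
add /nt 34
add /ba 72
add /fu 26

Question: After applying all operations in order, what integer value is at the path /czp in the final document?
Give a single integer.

Answer: 63

Derivation:
After op 1 (replace /czp 47): {"bul":45,"czp":47,"x":31}
After op 2 (replace /bul 64): {"bul":64,"czp":47,"x":31}
After op 3 (remove /bul): {"czp":47,"x":31}
After op 4 (replace /czp 19): {"czp":19,"x":31}
After op 5 (add /go 79): {"czp":19,"go":79,"x":31}
After op 6 (add /ba 1): {"ba":1,"czp":19,"go":79,"x":31}
After op 7 (replace /go 54): {"ba":1,"czp":19,"go":54,"x":31}
After op 8 (add /bhy 72): {"ba":1,"bhy":72,"czp":19,"go":54,"x":31}
After op 9 (replace /bhy 68): {"ba":1,"bhy":68,"czp":19,"go":54,"x":31}
After op 10 (add /xw 14): {"ba":1,"bhy":68,"czp":19,"go":54,"x":31,"xw":14}
After op 11 (replace /ba 61): {"ba":61,"bhy":68,"czp":19,"go":54,"x":31,"xw":14}
After op 12 (replace /czp 32): {"ba":61,"bhy":68,"czp":32,"go":54,"x":31,"xw":14}
After op 13 (replace /czp 63): {"ba":61,"bhy":68,"czp":63,"go":54,"x":31,"xw":14}
After op 14 (remove /x): {"ba":61,"bhy":68,"czp":63,"go":54,"xw":14}
After op 15 (add /tyv 25): {"ba":61,"bhy":68,"czp":63,"go":54,"tyv":25,"xw":14}
After op 16 (add /nt 34): {"ba":61,"bhy":68,"czp":63,"go":54,"nt":34,"tyv":25,"xw":14}
After op 17 (add /ba 72): {"ba":72,"bhy":68,"czp":63,"go":54,"nt":34,"tyv":25,"xw":14}
After op 18 (add /fu 26): {"ba":72,"bhy":68,"czp":63,"fu":26,"go":54,"nt":34,"tyv":25,"xw":14}
Value at /czp: 63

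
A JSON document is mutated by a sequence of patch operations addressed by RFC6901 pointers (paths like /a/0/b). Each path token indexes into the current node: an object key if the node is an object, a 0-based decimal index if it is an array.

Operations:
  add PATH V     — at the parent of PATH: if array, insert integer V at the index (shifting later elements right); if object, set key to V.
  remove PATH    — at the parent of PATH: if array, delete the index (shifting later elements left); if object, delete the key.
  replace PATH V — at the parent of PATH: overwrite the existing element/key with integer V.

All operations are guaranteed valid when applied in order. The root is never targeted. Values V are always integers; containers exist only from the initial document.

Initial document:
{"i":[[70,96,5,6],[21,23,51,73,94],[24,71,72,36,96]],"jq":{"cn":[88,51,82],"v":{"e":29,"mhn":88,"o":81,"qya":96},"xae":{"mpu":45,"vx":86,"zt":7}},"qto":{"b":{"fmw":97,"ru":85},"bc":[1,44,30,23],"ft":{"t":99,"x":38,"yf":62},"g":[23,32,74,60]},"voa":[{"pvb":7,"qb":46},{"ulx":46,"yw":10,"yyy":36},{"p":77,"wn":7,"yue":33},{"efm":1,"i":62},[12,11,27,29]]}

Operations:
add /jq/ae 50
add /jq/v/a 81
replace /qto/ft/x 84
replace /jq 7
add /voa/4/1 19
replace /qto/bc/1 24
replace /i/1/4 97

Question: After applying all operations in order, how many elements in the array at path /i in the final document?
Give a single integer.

After op 1 (add /jq/ae 50): {"i":[[70,96,5,6],[21,23,51,73,94],[24,71,72,36,96]],"jq":{"ae":50,"cn":[88,51,82],"v":{"e":29,"mhn":88,"o":81,"qya":96},"xae":{"mpu":45,"vx":86,"zt":7}},"qto":{"b":{"fmw":97,"ru":85},"bc":[1,44,30,23],"ft":{"t":99,"x":38,"yf":62},"g":[23,32,74,60]},"voa":[{"pvb":7,"qb":46},{"ulx":46,"yw":10,"yyy":36},{"p":77,"wn":7,"yue":33},{"efm":1,"i":62},[12,11,27,29]]}
After op 2 (add /jq/v/a 81): {"i":[[70,96,5,6],[21,23,51,73,94],[24,71,72,36,96]],"jq":{"ae":50,"cn":[88,51,82],"v":{"a":81,"e":29,"mhn":88,"o":81,"qya":96},"xae":{"mpu":45,"vx":86,"zt":7}},"qto":{"b":{"fmw":97,"ru":85},"bc":[1,44,30,23],"ft":{"t":99,"x":38,"yf":62},"g":[23,32,74,60]},"voa":[{"pvb":7,"qb":46},{"ulx":46,"yw":10,"yyy":36},{"p":77,"wn":7,"yue":33},{"efm":1,"i":62},[12,11,27,29]]}
After op 3 (replace /qto/ft/x 84): {"i":[[70,96,5,6],[21,23,51,73,94],[24,71,72,36,96]],"jq":{"ae":50,"cn":[88,51,82],"v":{"a":81,"e":29,"mhn":88,"o":81,"qya":96},"xae":{"mpu":45,"vx":86,"zt":7}},"qto":{"b":{"fmw":97,"ru":85},"bc":[1,44,30,23],"ft":{"t":99,"x":84,"yf":62},"g":[23,32,74,60]},"voa":[{"pvb":7,"qb":46},{"ulx":46,"yw":10,"yyy":36},{"p":77,"wn":7,"yue":33},{"efm":1,"i":62},[12,11,27,29]]}
After op 4 (replace /jq 7): {"i":[[70,96,5,6],[21,23,51,73,94],[24,71,72,36,96]],"jq":7,"qto":{"b":{"fmw":97,"ru":85},"bc":[1,44,30,23],"ft":{"t":99,"x":84,"yf":62},"g":[23,32,74,60]},"voa":[{"pvb":7,"qb":46},{"ulx":46,"yw":10,"yyy":36},{"p":77,"wn":7,"yue":33},{"efm":1,"i":62},[12,11,27,29]]}
After op 5 (add /voa/4/1 19): {"i":[[70,96,5,6],[21,23,51,73,94],[24,71,72,36,96]],"jq":7,"qto":{"b":{"fmw":97,"ru":85},"bc":[1,44,30,23],"ft":{"t":99,"x":84,"yf":62},"g":[23,32,74,60]},"voa":[{"pvb":7,"qb":46},{"ulx":46,"yw":10,"yyy":36},{"p":77,"wn":7,"yue":33},{"efm":1,"i":62},[12,19,11,27,29]]}
After op 6 (replace /qto/bc/1 24): {"i":[[70,96,5,6],[21,23,51,73,94],[24,71,72,36,96]],"jq":7,"qto":{"b":{"fmw":97,"ru":85},"bc":[1,24,30,23],"ft":{"t":99,"x":84,"yf":62},"g":[23,32,74,60]},"voa":[{"pvb":7,"qb":46},{"ulx":46,"yw":10,"yyy":36},{"p":77,"wn":7,"yue":33},{"efm":1,"i":62},[12,19,11,27,29]]}
After op 7 (replace /i/1/4 97): {"i":[[70,96,5,6],[21,23,51,73,97],[24,71,72,36,96]],"jq":7,"qto":{"b":{"fmw":97,"ru":85},"bc":[1,24,30,23],"ft":{"t":99,"x":84,"yf":62},"g":[23,32,74,60]},"voa":[{"pvb":7,"qb":46},{"ulx":46,"yw":10,"yyy":36},{"p":77,"wn":7,"yue":33},{"efm":1,"i":62},[12,19,11,27,29]]}
Size at path /i: 3

Answer: 3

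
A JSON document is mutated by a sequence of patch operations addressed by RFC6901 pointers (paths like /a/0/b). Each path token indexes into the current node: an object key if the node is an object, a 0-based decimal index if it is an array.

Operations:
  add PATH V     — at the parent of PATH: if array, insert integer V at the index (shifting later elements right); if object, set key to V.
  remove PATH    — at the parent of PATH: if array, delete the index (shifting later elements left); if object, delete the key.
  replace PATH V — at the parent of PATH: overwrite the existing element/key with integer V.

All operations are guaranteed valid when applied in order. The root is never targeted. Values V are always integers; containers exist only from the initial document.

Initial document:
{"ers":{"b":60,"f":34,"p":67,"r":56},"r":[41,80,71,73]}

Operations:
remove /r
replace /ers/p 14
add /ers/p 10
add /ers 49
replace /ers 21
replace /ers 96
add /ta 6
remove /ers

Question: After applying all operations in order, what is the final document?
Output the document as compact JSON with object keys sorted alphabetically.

Answer: {"ta":6}

Derivation:
After op 1 (remove /r): {"ers":{"b":60,"f":34,"p":67,"r":56}}
After op 2 (replace /ers/p 14): {"ers":{"b":60,"f":34,"p":14,"r":56}}
After op 3 (add /ers/p 10): {"ers":{"b":60,"f":34,"p":10,"r":56}}
After op 4 (add /ers 49): {"ers":49}
After op 5 (replace /ers 21): {"ers":21}
After op 6 (replace /ers 96): {"ers":96}
After op 7 (add /ta 6): {"ers":96,"ta":6}
After op 8 (remove /ers): {"ta":6}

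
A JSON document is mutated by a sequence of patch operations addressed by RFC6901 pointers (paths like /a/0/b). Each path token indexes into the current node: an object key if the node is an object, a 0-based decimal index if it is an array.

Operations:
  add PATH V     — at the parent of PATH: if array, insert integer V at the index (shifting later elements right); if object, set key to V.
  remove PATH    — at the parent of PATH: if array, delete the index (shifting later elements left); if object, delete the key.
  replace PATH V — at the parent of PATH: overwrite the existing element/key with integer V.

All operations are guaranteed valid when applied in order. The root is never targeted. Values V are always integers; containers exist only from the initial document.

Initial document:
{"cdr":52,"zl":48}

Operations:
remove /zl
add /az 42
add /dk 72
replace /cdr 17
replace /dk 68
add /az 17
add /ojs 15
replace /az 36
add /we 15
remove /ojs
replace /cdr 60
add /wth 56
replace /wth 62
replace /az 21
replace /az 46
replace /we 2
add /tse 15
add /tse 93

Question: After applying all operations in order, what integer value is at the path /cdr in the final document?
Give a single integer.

Answer: 60

Derivation:
After op 1 (remove /zl): {"cdr":52}
After op 2 (add /az 42): {"az":42,"cdr":52}
After op 3 (add /dk 72): {"az":42,"cdr":52,"dk":72}
After op 4 (replace /cdr 17): {"az":42,"cdr":17,"dk":72}
After op 5 (replace /dk 68): {"az":42,"cdr":17,"dk":68}
After op 6 (add /az 17): {"az":17,"cdr":17,"dk":68}
After op 7 (add /ojs 15): {"az":17,"cdr":17,"dk":68,"ojs":15}
After op 8 (replace /az 36): {"az":36,"cdr":17,"dk":68,"ojs":15}
After op 9 (add /we 15): {"az":36,"cdr":17,"dk":68,"ojs":15,"we":15}
After op 10 (remove /ojs): {"az":36,"cdr":17,"dk":68,"we":15}
After op 11 (replace /cdr 60): {"az":36,"cdr":60,"dk":68,"we":15}
After op 12 (add /wth 56): {"az":36,"cdr":60,"dk":68,"we":15,"wth":56}
After op 13 (replace /wth 62): {"az":36,"cdr":60,"dk":68,"we":15,"wth":62}
After op 14 (replace /az 21): {"az":21,"cdr":60,"dk":68,"we":15,"wth":62}
After op 15 (replace /az 46): {"az":46,"cdr":60,"dk":68,"we":15,"wth":62}
After op 16 (replace /we 2): {"az":46,"cdr":60,"dk":68,"we":2,"wth":62}
After op 17 (add /tse 15): {"az":46,"cdr":60,"dk":68,"tse":15,"we":2,"wth":62}
After op 18 (add /tse 93): {"az":46,"cdr":60,"dk":68,"tse":93,"we":2,"wth":62}
Value at /cdr: 60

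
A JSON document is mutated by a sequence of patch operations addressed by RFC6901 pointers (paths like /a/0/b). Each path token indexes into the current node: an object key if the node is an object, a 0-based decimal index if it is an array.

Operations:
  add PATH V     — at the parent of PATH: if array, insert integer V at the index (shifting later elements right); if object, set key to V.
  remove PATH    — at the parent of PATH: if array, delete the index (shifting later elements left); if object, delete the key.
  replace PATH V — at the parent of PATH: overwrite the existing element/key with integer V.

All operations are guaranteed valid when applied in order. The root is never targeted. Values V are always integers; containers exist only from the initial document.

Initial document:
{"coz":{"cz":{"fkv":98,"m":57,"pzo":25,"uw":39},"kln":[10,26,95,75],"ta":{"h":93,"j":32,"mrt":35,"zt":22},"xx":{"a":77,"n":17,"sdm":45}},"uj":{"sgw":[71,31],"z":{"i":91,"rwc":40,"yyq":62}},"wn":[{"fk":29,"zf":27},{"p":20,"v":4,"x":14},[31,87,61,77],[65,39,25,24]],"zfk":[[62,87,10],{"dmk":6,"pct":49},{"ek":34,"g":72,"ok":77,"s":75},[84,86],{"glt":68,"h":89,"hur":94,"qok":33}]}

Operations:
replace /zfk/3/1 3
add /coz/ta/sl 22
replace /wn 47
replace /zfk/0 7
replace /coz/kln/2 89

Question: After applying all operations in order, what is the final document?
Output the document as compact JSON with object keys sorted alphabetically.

Answer: {"coz":{"cz":{"fkv":98,"m":57,"pzo":25,"uw":39},"kln":[10,26,89,75],"ta":{"h":93,"j":32,"mrt":35,"sl":22,"zt":22},"xx":{"a":77,"n":17,"sdm":45}},"uj":{"sgw":[71,31],"z":{"i":91,"rwc":40,"yyq":62}},"wn":47,"zfk":[7,{"dmk":6,"pct":49},{"ek":34,"g":72,"ok":77,"s":75},[84,3],{"glt":68,"h":89,"hur":94,"qok":33}]}

Derivation:
After op 1 (replace /zfk/3/1 3): {"coz":{"cz":{"fkv":98,"m":57,"pzo":25,"uw":39},"kln":[10,26,95,75],"ta":{"h":93,"j":32,"mrt":35,"zt":22},"xx":{"a":77,"n":17,"sdm":45}},"uj":{"sgw":[71,31],"z":{"i":91,"rwc":40,"yyq":62}},"wn":[{"fk":29,"zf":27},{"p":20,"v":4,"x":14},[31,87,61,77],[65,39,25,24]],"zfk":[[62,87,10],{"dmk":6,"pct":49},{"ek":34,"g":72,"ok":77,"s":75},[84,3],{"glt":68,"h":89,"hur":94,"qok":33}]}
After op 2 (add /coz/ta/sl 22): {"coz":{"cz":{"fkv":98,"m":57,"pzo":25,"uw":39},"kln":[10,26,95,75],"ta":{"h":93,"j":32,"mrt":35,"sl":22,"zt":22},"xx":{"a":77,"n":17,"sdm":45}},"uj":{"sgw":[71,31],"z":{"i":91,"rwc":40,"yyq":62}},"wn":[{"fk":29,"zf":27},{"p":20,"v":4,"x":14},[31,87,61,77],[65,39,25,24]],"zfk":[[62,87,10],{"dmk":6,"pct":49},{"ek":34,"g":72,"ok":77,"s":75},[84,3],{"glt":68,"h":89,"hur":94,"qok":33}]}
After op 3 (replace /wn 47): {"coz":{"cz":{"fkv":98,"m":57,"pzo":25,"uw":39},"kln":[10,26,95,75],"ta":{"h":93,"j":32,"mrt":35,"sl":22,"zt":22},"xx":{"a":77,"n":17,"sdm":45}},"uj":{"sgw":[71,31],"z":{"i":91,"rwc":40,"yyq":62}},"wn":47,"zfk":[[62,87,10],{"dmk":6,"pct":49},{"ek":34,"g":72,"ok":77,"s":75},[84,3],{"glt":68,"h":89,"hur":94,"qok":33}]}
After op 4 (replace /zfk/0 7): {"coz":{"cz":{"fkv":98,"m":57,"pzo":25,"uw":39},"kln":[10,26,95,75],"ta":{"h":93,"j":32,"mrt":35,"sl":22,"zt":22},"xx":{"a":77,"n":17,"sdm":45}},"uj":{"sgw":[71,31],"z":{"i":91,"rwc":40,"yyq":62}},"wn":47,"zfk":[7,{"dmk":6,"pct":49},{"ek":34,"g":72,"ok":77,"s":75},[84,3],{"glt":68,"h":89,"hur":94,"qok":33}]}
After op 5 (replace /coz/kln/2 89): {"coz":{"cz":{"fkv":98,"m":57,"pzo":25,"uw":39},"kln":[10,26,89,75],"ta":{"h":93,"j":32,"mrt":35,"sl":22,"zt":22},"xx":{"a":77,"n":17,"sdm":45}},"uj":{"sgw":[71,31],"z":{"i":91,"rwc":40,"yyq":62}},"wn":47,"zfk":[7,{"dmk":6,"pct":49},{"ek":34,"g":72,"ok":77,"s":75},[84,3],{"glt":68,"h":89,"hur":94,"qok":33}]}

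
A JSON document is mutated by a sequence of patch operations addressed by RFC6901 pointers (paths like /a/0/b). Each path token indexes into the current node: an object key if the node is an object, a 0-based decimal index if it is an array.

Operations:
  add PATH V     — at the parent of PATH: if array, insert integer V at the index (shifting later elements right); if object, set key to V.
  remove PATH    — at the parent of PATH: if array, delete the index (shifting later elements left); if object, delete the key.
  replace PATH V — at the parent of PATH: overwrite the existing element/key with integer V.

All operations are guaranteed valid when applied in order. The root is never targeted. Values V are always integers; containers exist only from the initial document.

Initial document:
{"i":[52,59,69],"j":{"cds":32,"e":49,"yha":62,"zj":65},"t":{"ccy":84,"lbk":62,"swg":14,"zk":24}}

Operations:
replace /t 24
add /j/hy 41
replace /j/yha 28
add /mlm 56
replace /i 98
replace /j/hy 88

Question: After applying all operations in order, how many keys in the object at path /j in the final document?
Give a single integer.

Answer: 5

Derivation:
After op 1 (replace /t 24): {"i":[52,59,69],"j":{"cds":32,"e":49,"yha":62,"zj":65},"t":24}
After op 2 (add /j/hy 41): {"i":[52,59,69],"j":{"cds":32,"e":49,"hy":41,"yha":62,"zj":65},"t":24}
After op 3 (replace /j/yha 28): {"i":[52,59,69],"j":{"cds":32,"e":49,"hy":41,"yha":28,"zj":65},"t":24}
After op 4 (add /mlm 56): {"i":[52,59,69],"j":{"cds":32,"e":49,"hy":41,"yha":28,"zj":65},"mlm":56,"t":24}
After op 5 (replace /i 98): {"i":98,"j":{"cds":32,"e":49,"hy":41,"yha":28,"zj":65},"mlm":56,"t":24}
After op 6 (replace /j/hy 88): {"i":98,"j":{"cds":32,"e":49,"hy":88,"yha":28,"zj":65},"mlm":56,"t":24}
Size at path /j: 5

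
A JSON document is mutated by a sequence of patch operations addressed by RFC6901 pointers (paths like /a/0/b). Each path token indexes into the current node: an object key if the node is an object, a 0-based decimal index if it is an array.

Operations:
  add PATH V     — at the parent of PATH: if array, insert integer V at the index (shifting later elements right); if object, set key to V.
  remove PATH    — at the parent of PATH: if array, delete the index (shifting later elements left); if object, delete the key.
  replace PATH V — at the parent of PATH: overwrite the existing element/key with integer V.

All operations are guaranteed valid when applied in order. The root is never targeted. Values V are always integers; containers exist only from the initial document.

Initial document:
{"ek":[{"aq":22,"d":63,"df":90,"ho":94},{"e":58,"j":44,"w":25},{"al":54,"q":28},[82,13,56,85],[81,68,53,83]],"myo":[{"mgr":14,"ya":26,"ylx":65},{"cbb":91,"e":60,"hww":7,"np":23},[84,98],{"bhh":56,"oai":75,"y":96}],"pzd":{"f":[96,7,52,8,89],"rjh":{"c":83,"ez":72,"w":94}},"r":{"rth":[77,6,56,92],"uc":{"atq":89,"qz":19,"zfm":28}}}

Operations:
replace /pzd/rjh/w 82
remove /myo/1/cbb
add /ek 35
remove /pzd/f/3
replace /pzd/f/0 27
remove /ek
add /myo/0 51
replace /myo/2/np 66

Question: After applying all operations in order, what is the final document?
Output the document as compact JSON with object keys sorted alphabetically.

After op 1 (replace /pzd/rjh/w 82): {"ek":[{"aq":22,"d":63,"df":90,"ho":94},{"e":58,"j":44,"w":25},{"al":54,"q":28},[82,13,56,85],[81,68,53,83]],"myo":[{"mgr":14,"ya":26,"ylx":65},{"cbb":91,"e":60,"hww":7,"np":23},[84,98],{"bhh":56,"oai":75,"y":96}],"pzd":{"f":[96,7,52,8,89],"rjh":{"c":83,"ez":72,"w":82}},"r":{"rth":[77,6,56,92],"uc":{"atq":89,"qz":19,"zfm":28}}}
After op 2 (remove /myo/1/cbb): {"ek":[{"aq":22,"d":63,"df":90,"ho":94},{"e":58,"j":44,"w":25},{"al":54,"q":28},[82,13,56,85],[81,68,53,83]],"myo":[{"mgr":14,"ya":26,"ylx":65},{"e":60,"hww":7,"np":23},[84,98],{"bhh":56,"oai":75,"y":96}],"pzd":{"f":[96,7,52,8,89],"rjh":{"c":83,"ez":72,"w":82}},"r":{"rth":[77,6,56,92],"uc":{"atq":89,"qz":19,"zfm":28}}}
After op 3 (add /ek 35): {"ek":35,"myo":[{"mgr":14,"ya":26,"ylx":65},{"e":60,"hww":7,"np":23},[84,98],{"bhh":56,"oai":75,"y":96}],"pzd":{"f":[96,7,52,8,89],"rjh":{"c":83,"ez":72,"w":82}},"r":{"rth":[77,6,56,92],"uc":{"atq":89,"qz":19,"zfm":28}}}
After op 4 (remove /pzd/f/3): {"ek":35,"myo":[{"mgr":14,"ya":26,"ylx":65},{"e":60,"hww":7,"np":23},[84,98],{"bhh":56,"oai":75,"y":96}],"pzd":{"f":[96,7,52,89],"rjh":{"c":83,"ez":72,"w":82}},"r":{"rth":[77,6,56,92],"uc":{"atq":89,"qz":19,"zfm":28}}}
After op 5 (replace /pzd/f/0 27): {"ek":35,"myo":[{"mgr":14,"ya":26,"ylx":65},{"e":60,"hww":7,"np":23},[84,98],{"bhh":56,"oai":75,"y":96}],"pzd":{"f":[27,7,52,89],"rjh":{"c":83,"ez":72,"w":82}},"r":{"rth":[77,6,56,92],"uc":{"atq":89,"qz":19,"zfm":28}}}
After op 6 (remove /ek): {"myo":[{"mgr":14,"ya":26,"ylx":65},{"e":60,"hww":7,"np":23},[84,98],{"bhh":56,"oai":75,"y":96}],"pzd":{"f":[27,7,52,89],"rjh":{"c":83,"ez":72,"w":82}},"r":{"rth":[77,6,56,92],"uc":{"atq":89,"qz":19,"zfm":28}}}
After op 7 (add /myo/0 51): {"myo":[51,{"mgr":14,"ya":26,"ylx":65},{"e":60,"hww":7,"np":23},[84,98],{"bhh":56,"oai":75,"y":96}],"pzd":{"f":[27,7,52,89],"rjh":{"c":83,"ez":72,"w":82}},"r":{"rth":[77,6,56,92],"uc":{"atq":89,"qz":19,"zfm":28}}}
After op 8 (replace /myo/2/np 66): {"myo":[51,{"mgr":14,"ya":26,"ylx":65},{"e":60,"hww":7,"np":66},[84,98],{"bhh":56,"oai":75,"y":96}],"pzd":{"f":[27,7,52,89],"rjh":{"c":83,"ez":72,"w":82}},"r":{"rth":[77,6,56,92],"uc":{"atq":89,"qz":19,"zfm":28}}}

Answer: {"myo":[51,{"mgr":14,"ya":26,"ylx":65},{"e":60,"hww":7,"np":66},[84,98],{"bhh":56,"oai":75,"y":96}],"pzd":{"f":[27,7,52,89],"rjh":{"c":83,"ez":72,"w":82}},"r":{"rth":[77,6,56,92],"uc":{"atq":89,"qz":19,"zfm":28}}}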